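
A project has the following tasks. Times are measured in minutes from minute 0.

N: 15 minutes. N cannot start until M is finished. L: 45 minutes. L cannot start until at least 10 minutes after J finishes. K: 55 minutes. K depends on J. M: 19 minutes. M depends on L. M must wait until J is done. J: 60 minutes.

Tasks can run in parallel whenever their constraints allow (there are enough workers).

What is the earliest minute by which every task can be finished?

149

Nothing blocks J, so it runs from minute 0 to minute 60.
L waits on J (finishes minute 60, plus 10-minute gap → minute 70), so it starts at minute 70 and finishes at 70 + 45 = minute 115.
M has to wait for L (finishes minute 115); J (finishes minute 60). The latest of these is minute 115, so M runs minute 115 to 115 + 19 = minute 134.
After M (finishes minute 134), N can start at minute 134 and finishes at minute 149.
K cannot begin until J (finishes minute 60). It runs from minute 60 to 60 + 55 = minute 115.
All tasks are finished once the last one completes. Finish times: J at 60, K at 115, L at 115, M at 134, N at 149. The latest is minute 149.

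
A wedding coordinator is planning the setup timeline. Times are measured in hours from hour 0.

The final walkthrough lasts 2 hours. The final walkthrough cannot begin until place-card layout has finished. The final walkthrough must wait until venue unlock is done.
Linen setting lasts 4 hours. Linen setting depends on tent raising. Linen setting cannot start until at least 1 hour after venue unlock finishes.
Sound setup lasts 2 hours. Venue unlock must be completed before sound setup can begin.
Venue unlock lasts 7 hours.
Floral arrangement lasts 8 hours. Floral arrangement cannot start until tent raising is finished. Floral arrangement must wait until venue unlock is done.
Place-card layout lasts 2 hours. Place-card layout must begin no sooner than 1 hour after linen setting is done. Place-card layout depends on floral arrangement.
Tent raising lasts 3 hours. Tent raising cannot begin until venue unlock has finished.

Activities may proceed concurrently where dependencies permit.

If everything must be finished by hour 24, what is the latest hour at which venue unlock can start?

2

The final walkthrough has no dependents, so it just needs to finish by hour 24. Starting by 24 − 2 = hour 22 achieves that.
Place-card layout feeds into the final walkthrough (must start by hour 22); so place-card layout must finish by hour 22 and therefore start by hour 20.
Since place-card layout (must start by hour 20, minus 1-hour gap → hour 19) depends on it, linen setting must finish by hour 19. Backing off its 4-hour duration gives a latest start of hour 15.
Floral arrangement must finish before place-card layout (must start by hour 20). With an 8-hour duration, floral arrangement must start by 20 − 8 = hour 12.
Tent raising must finish in time for linen setting (must start by hour 15); floral arrangement (must start by hour 12). The tightest is hour 12, so tent raising must start by 12 − 3 = hour 9.
Sound setup has no dependents, so it just needs to finish by hour 24. Starting by 24 − 2 = hour 22 achieves that.
Venue unlock must finish in time for tent raising (must start by hour 9); linen setting (must start by hour 15, minus 1-hour gap → hour 14); floral arrangement (must start by hour 12); sound setup (must start by hour 22); the final walkthrough (must start by hour 22). The tightest is hour 9, so venue unlock must start by 9 − 7 = hour 2.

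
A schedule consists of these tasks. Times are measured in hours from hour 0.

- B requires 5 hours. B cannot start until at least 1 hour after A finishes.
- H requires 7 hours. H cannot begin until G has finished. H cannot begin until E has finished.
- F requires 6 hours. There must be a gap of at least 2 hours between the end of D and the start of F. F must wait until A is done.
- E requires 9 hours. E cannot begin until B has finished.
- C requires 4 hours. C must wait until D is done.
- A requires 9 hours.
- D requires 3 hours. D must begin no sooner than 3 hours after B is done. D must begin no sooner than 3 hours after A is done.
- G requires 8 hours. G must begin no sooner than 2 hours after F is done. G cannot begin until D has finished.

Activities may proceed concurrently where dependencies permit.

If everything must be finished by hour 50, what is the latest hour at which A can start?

Nothing follows C; the deadline of hour 50 is its only limit. It must start by 50 − 4 = hour 46.
Nothing follows H; the deadline of hour 50 is its only limit. It must start by 50 − 7 = hour 43.
G feeds into H (must start by hour 43); so G must finish by hour 43 and therefore start by hour 35.
Since G (must start by hour 35, minus 2-hour gap → hour 33) depends on it, F must finish by hour 33. Backing off its 6-hour duration gives a latest start of hour 27.
D must finish in time for C (must start by hour 46); F (must start by hour 27, minus 2-hour gap → hour 25); G (must start by hour 35). The tightest is hour 25, so D must start by 25 − 3 = hour 22.
E has to be done before H (must start by hour 43). That means finishing by hour 43, i.e. starting by 43 − 9 = hour 34.
B feeds D (must start by hour 22, minus 3-hour gap → hour 19); E (must start by hour 34). Taking the minimum, B must finish by hour 19 and start by 19 − 5 = hour 14.
A feeds B (must start by hour 14, minus 1-hour gap → hour 13); D (must start by hour 22, minus 3-hour gap → hour 19); F (must start by hour 27). Taking the minimum, A must finish by hour 13 and start by 13 − 9 = hour 4.

4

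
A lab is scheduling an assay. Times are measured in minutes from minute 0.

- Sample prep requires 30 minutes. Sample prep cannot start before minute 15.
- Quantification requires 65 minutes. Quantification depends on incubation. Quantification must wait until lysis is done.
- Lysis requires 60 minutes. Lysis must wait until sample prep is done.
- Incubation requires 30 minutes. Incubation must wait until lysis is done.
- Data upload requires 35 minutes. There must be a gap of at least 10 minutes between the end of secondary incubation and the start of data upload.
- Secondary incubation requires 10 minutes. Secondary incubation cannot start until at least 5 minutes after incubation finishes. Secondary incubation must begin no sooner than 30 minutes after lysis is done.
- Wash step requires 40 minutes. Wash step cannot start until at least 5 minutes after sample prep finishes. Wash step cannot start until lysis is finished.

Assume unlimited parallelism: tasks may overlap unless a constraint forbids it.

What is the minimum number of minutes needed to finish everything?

Sample prep cannot begin until its own release at minute 15. It runs from minute 15 to 15 + 30 = minute 45.
After sample prep (finishes minute 45), lysis can start at minute 45 and finishes at minute 105.
Wash step cannot start until sample prep (finishes minute 45, plus 5-minute gap → minute 50); lysis (finishes minute 105). The controlling bound is minute 105, so wash step finishes at 105 + 40 = minute 145.
Incubation waits on lysis (finishes minute 105), so it starts at minute 105 and finishes at 105 + 30 = minute 135.
Quantification cannot start until incubation (finishes minute 135); lysis (finishes minute 105). The controlling bound is minute 135, so quantification finishes at 135 + 65 = minute 200.
Secondary incubation cannot start until incubation (finishes minute 135, plus 5-minute gap → minute 140); lysis (finishes minute 105, plus 30-minute gap → minute 135). The controlling bound is minute 140, so secondary incubation finishes at 140 + 10 = minute 150.
Data upload cannot begin until secondary incubation (finishes minute 150, plus 10-minute gap → minute 160). It runs from minute 160 to 160 + 35 = minute 195.
All tasks are finished once the last one completes. Finish times: Sample prep at 45, Lysis at 105, Incubation at 135, Wash step at 145, Secondary incubation at 150, Quantification at 200, Data upload at 195. The latest is minute 200.

200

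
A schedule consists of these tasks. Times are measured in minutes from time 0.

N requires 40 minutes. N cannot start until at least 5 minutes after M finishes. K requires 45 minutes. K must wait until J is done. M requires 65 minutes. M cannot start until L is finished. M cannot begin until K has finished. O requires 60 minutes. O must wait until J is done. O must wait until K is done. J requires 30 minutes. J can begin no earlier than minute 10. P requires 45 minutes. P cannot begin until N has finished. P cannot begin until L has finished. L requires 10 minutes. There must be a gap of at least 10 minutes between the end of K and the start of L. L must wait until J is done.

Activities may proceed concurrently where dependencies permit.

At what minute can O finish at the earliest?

J waits on its own release at minute 10, so it starts at minute 10 and finishes at 10 + 30 = minute 40.
After J (finishes minute 40), K can start at minute 40 and finishes at minute 85.
O cannot start until J (finishes minute 40); K (finishes minute 85). The controlling bound is minute 85, so O finishes at 85 + 60 = minute 145.

145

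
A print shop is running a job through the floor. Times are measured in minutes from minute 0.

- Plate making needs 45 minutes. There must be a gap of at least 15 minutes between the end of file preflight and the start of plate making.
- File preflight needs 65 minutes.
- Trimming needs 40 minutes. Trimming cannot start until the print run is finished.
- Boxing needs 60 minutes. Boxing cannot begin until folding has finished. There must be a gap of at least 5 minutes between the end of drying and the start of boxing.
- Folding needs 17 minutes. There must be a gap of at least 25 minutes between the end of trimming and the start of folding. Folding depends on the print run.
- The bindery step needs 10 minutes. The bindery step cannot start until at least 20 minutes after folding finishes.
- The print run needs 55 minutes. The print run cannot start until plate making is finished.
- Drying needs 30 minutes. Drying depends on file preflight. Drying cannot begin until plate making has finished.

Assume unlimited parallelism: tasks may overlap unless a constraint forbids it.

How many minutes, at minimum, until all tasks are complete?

322

Nothing blocks file preflight, so it runs from minute 0 to minute 65.
Plate making waits on file preflight (finishes minute 65, plus 15-minute gap → minute 80), so it starts at minute 80 and finishes at 80 + 45 = minute 125.
For drying: file preflight (finishes minute 65); plate making (finishes minute 125). Taking the maximum gives a start of minute 125, and it finishes at 125 + 30 = minute 155.
The print run cannot begin until plate making (finishes minute 125). It runs from minute 125 to 125 + 55 = minute 180.
After the print run (finishes minute 180), trimming can start at minute 180 and finishes at minute 220.
Folding has to wait for trimming (finishes minute 220, plus 25-minute gap → minute 245); the print run (finishes minute 180). The latest of these is minute 245, so folding runs minute 245 to 245 + 17 = minute 262.
Boxing has to wait for folding (finishes minute 262); drying (finishes minute 155, plus 5-minute gap → minute 160). The latest of these is minute 262, so boxing runs minute 262 to 262 + 60 = minute 322.
The bindery step waits on folding (finishes minute 262, plus 20-minute gap → minute 282), so it starts at minute 282 and finishes at 282 + 10 = minute 292.
All tasks are finished once the last one completes. Finish times: File preflight at 65, Plate making at 125, The print run at 180, Drying at 155, Trimming at 220, Folding at 262, The bindery step at 292, Boxing at 322. The latest is minute 322.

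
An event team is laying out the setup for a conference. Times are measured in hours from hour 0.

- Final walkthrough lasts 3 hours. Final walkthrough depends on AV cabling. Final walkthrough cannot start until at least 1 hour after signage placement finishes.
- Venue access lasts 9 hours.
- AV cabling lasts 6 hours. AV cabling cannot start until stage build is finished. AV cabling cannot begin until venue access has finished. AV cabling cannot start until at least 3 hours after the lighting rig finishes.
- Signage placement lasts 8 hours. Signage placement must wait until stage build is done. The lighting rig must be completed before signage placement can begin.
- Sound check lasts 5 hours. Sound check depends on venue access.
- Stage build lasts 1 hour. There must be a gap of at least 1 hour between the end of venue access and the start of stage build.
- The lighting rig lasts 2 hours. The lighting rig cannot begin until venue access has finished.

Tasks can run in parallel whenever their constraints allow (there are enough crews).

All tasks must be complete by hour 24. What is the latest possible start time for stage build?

11

Final walkthrough has no dependents, so it just needs to finish by hour 24. Starting by 24 − 3 = hour 21 achieves that.
AV cabling has to be done before final walkthrough (must start by hour 21). That means finishing by hour 21, i.e. starting by 21 − 6 = hour 15.
Since final walkthrough (must start by hour 21, minus 1-hour gap → hour 20) depends on it, signage placement must finish by hour 20. Backing off its 8-hour duration gives a latest start of hour 12.
Stage build feeds AV cabling (must start by hour 15); signage placement (must start by hour 12). Taking the minimum, stage build must finish by hour 12 and start by 12 − 1 = hour 11.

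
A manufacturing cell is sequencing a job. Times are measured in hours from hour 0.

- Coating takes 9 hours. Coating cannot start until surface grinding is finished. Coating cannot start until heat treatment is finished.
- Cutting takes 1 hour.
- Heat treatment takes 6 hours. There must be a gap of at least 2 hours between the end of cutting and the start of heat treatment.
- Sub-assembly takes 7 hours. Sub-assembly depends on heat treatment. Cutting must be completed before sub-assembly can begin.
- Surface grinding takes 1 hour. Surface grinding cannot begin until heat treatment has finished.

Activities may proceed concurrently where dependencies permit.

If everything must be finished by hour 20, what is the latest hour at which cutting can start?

1

Nothing follows coating; the deadline of hour 20 is its only limit. It must start by 20 − 9 = hour 11.
Surface grinding has to be done before coating (must start by hour 11). That means finishing by hour 11, i.e. starting by 11 − 1 = hour 10.
Sub-assembly has no dependents, so it just needs to finish by hour 20. Starting by 20 − 7 = hour 13 achieves that.
Heat treatment feeds surface grinding (must start by hour 10); coating (must start by hour 11); sub-assembly (must start by hour 13). Taking the minimum, heat treatment must finish by hour 10 and start by 10 − 6 = hour 4.
Cutting feeds heat treatment (must start by hour 4, minus 2-hour gap → hour 2); sub-assembly (must start by hour 13). Taking the minimum, cutting must finish by hour 2 and start by 2 − 1 = hour 1.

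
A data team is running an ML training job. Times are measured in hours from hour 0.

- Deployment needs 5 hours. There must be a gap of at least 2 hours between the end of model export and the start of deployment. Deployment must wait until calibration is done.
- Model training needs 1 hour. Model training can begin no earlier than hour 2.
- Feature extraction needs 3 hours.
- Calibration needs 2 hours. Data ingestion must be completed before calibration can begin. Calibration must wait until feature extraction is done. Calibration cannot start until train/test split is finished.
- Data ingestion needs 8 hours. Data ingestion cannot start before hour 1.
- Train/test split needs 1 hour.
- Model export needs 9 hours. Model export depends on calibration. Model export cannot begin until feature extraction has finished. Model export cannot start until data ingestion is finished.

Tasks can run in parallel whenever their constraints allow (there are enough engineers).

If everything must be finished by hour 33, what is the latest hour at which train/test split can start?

14

Nothing follows deployment; the deadline of hour 33 is its only limit. It must start by 33 − 5 = hour 28.
Since deployment (must start by hour 28, minus 2-hour gap → hour 26) depends on it, model export must finish by hour 26. Backing off its 9-hour duration gives a latest start of hour 17.
Calibration must finish in time for model export (must start by hour 17); deployment (must start by hour 28). The tightest is hour 17, so calibration must start by 17 − 2 = hour 15.
Train/test split feeds into calibration (must start by hour 15); so train/test split must finish by hour 15 and therefore start by hour 14.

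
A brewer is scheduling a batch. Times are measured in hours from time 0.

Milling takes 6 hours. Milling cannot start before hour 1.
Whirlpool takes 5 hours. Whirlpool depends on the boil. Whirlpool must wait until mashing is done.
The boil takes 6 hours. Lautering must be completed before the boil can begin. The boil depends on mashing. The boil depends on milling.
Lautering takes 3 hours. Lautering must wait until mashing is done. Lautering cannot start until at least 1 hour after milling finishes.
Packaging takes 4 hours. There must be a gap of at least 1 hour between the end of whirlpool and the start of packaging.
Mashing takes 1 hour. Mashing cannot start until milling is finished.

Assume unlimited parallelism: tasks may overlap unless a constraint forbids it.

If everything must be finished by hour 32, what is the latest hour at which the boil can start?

16

Packaging must finish by hour 32; it takes 4 hours, so it must start by 32 − 4 = hour 28.
Whirlpool feeds into packaging (must start by hour 28, minus 1-hour gap → hour 27); so whirlpool must finish by hour 27 and therefore start by hour 22.
The boil must finish before whirlpool (must start by hour 22). With a 6-hour duration, the boil must start by 22 − 6 = hour 16.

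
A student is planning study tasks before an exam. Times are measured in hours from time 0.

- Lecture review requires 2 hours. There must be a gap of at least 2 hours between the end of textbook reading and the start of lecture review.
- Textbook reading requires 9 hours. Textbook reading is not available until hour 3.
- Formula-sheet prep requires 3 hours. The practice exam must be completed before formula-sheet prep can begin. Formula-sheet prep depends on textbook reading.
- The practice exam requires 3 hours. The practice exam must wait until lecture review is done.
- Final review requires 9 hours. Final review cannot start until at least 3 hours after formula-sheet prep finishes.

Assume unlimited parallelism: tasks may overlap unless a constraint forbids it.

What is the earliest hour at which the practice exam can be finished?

19

Textbook reading waits on its own release at hour 3, so it starts at hour 3 and finishes at 3 + 9 = hour 12.
After textbook reading (finishes hour 12, plus 2-hour gap → hour 14), lecture review can start at hour 14 and finishes at hour 16.
The practice exam cannot begin until lecture review (finishes hour 16). It runs from hour 16 to 16 + 3 = hour 19.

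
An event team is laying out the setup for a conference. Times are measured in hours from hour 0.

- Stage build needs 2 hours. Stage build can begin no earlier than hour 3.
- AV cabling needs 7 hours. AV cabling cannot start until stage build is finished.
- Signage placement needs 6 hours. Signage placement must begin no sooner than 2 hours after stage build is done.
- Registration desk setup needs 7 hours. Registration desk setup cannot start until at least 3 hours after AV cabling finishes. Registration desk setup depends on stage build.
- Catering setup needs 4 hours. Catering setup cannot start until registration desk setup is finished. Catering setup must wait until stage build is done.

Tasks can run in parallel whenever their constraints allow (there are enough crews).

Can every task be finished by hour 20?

After its own release at hour 3, stage build can start at hour 3 and finishes at hour 5.
After stage build (finishes hour 5, plus 2-hour gap → hour 7), signage placement can start at hour 7 and finishes at hour 13.
AV cabling cannot begin until stage build (finishes hour 5). It runs from hour 5 to 5 + 7 = hour 12.
Registration desk setup cannot start until AV cabling (finishes hour 12, plus 3-hour gap → hour 15); stage build (finishes hour 5). The controlling bound is hour 15, so registration desk setup finishes at 15 + 7 = hour 22.
Catering setup needs all of registration desk setup (finishes hour 22); stage build (finishes hour 5). That puts its earliest start at hour 22; it finishes at 22 + 4 = hour 26.
The earliest everything can be done is hour 26, which is after the deadline of 20, so it is not possible.

No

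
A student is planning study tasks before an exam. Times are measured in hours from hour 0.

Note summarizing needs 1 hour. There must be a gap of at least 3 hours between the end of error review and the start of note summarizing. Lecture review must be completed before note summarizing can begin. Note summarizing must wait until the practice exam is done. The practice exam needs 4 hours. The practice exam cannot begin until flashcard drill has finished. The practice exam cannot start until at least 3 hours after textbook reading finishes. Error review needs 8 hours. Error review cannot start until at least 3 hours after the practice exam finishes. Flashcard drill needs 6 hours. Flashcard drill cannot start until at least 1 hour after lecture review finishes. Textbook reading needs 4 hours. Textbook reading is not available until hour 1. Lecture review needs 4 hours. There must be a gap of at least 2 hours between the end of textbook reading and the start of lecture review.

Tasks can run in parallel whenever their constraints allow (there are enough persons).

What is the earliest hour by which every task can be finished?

Textbook reading waits on its own release at hour 1, so it starts at hour 1 and finishes at 1 + 4 = hour 5.
After textbook reading (finishes hour 5, plus 2-hour gap → hour 7), lecture review can start at hour 7 and finishes at hour 11.
Flashcard drill waits on lecture review (finishes hour 11, plus 1-hour gap → hour 12), so it starts at hour 12 and finishes at 12 + 6 = hour 18.
For the practice exam: flashcard drill (finishes hour 18); textbook reading (finishes hour 5, plus 3-hour gap → hour 8). Taking the maximum gives a start of hour 18, and it finishes at 18 + 4 = hour 22.
After the practice exam (finishes hour 22, plus 3-hour gap → hour 25), error review can start at hour 25 and finishes at hour 33.
Note summarizing needs all of error review (finishes hour 33, plus 3-hour gap → hour 36); lecture review (finishes hour 11); the practice exam (finishes hour 22). That puts its earliest start at hour 36; it finishes at 36 + 1 = hour 37.
All tasks are finished once the last one completes. Finish times: Textbook reading at 5, Lecture review at 11, Flashcard drill at 18, The practice exam at 22, Error review at 33, Note summarizing at 37. The latest is hour 37.

37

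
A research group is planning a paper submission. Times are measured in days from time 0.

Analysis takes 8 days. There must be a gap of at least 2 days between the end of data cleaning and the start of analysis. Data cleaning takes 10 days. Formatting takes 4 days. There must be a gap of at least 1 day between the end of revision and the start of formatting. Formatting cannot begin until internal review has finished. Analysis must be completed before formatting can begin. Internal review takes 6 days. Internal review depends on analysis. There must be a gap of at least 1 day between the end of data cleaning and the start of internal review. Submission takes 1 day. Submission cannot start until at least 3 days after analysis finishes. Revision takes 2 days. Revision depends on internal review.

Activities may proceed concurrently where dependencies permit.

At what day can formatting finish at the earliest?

Data cleaning can start immediately at day 0; it finishes at day 10.
Analysis cannot begin until data cleaning (finishes day 10, plus 2-day gap → day 12). It runs from day 12 to 12 + 8 = day 20.
Internal review needs all of analysis (finishes day 20); data cleaning (finishes day 10, plus 1-day gap → day 11). That puts its earliest start at day 20; it finishes at 20 + 6 = day 26.
After internal review (finishes day 26), revision can start at day 26 and finishes at day 28.
For formatting: revision (finishes day 28, plus 1-day gap → day 29); internal review (finishes day 26); analysis (finishes day 20). Taking the maximum gives a start of day 29, and it finishes at 29 + 4 = day 33.

33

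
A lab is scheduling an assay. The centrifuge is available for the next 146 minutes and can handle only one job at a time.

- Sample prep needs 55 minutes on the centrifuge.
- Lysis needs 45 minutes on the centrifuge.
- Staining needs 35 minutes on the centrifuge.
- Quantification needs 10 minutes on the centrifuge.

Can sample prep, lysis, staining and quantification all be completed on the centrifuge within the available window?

Running back to back, the jobs need 55 + 45 + 35 + 10 = 145 minutes on the centrifuge.
Since 145 ≤ 146, they fit within the window.

Yes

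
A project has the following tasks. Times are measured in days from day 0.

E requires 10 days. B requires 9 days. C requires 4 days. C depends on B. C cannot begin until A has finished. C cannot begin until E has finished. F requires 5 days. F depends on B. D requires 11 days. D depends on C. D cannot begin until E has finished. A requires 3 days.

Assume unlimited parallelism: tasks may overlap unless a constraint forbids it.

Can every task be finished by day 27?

Yes

E can start immediately at day 0; it finishes at day 10.
Nothing blocks B, so it runs from day 0 to day 9.
F cannot begin until B (finishes day 9). It runs from day 9 to 9 + 5 = day 14.
A can start immediately at day 0; it finishes at day 3.
C cannot start until B (finishes day 9); A (finishes day 3); E (finishes day 10). The controlling bound is day 10, so C finishes at 10 + 4 = day 14.
D cannot start until C (finishes day 14); E (finishes day 10). The controlling bound is day 14, so D finishes at 14 + 11 = day 25.
Every task is finished by day 25, which is no later than the deadline of 27, so the schedule is feasible.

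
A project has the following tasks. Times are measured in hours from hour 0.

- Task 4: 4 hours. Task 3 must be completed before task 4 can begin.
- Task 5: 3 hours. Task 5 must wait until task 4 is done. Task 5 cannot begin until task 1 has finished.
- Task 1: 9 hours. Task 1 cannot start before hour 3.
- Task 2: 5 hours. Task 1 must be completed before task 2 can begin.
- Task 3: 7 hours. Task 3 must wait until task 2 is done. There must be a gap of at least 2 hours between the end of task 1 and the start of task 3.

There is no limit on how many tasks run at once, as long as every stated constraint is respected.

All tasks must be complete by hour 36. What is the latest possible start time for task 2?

17

Task 5 has no dependents, so it just needs to finish by hour 36. Starting by 36 − 3 = hour 33 achieves that.
Task 4 must finish before task 5 (must start by hour 33). With a 4-hour duration, task 4 must start by 33 − 4 = hour 29.
Since task 4 (must start by hour 29) depends on it, task 3 must finish by hour 29. Backing off its 7-hour duration gives a latest start of hour 22.
Task 2 must finish before task 3 (must start by hour 22). With a 5-hour duration, task 2 must start by 22 − 5 = hour 17.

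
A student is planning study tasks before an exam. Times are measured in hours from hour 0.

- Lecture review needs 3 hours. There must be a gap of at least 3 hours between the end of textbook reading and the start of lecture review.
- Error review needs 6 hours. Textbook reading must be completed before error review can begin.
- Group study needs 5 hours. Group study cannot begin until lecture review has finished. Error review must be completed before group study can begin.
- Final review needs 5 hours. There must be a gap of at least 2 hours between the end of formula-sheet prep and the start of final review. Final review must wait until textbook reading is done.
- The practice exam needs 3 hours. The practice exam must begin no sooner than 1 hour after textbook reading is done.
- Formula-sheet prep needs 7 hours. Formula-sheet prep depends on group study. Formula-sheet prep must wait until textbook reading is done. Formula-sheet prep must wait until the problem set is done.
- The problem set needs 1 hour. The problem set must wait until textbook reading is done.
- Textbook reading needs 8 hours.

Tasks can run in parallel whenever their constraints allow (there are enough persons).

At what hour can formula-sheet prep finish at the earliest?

Nothing blocks textbook reading, so it runs from hour 0 to hour 8.
After textbook reading (finishes hour 8), error review can start at hour 8 and finishes at hour 14.
The problem set waits on textbook reading (finishes hour 8), so it starts at hour 8 and finishes at 8 + 1 = hour 9.
Lecture review cannot begin until textbook reading (finishes hour 8, plus 3-hour gap → hour 11). It runs from hour 11 to 11 + 3 = hour 14.
For group study: lecture review (finishes hour 14); error review (finishes hour 14). Taking the maximum gives a start of hour 14, and it finishes at 14 + 5 = hour 19.
For formula-sheet prep: group study (finishes hour 19); textbook reading (finishes hour 8); the problem set (finishes hour 9). Taking the maximum gives a start of hour 19, and it finishes at 19 + 7 = hour 26.

26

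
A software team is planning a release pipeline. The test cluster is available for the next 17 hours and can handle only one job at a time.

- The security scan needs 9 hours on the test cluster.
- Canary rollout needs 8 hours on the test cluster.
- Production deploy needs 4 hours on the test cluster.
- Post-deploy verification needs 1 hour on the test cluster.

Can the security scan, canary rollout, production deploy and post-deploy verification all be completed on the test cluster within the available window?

Running back to back, the jobs need 9 + 8 + 4 + 1 = 22 hours on the test cluster.
Since 22 > 17, they cannot all fit.

No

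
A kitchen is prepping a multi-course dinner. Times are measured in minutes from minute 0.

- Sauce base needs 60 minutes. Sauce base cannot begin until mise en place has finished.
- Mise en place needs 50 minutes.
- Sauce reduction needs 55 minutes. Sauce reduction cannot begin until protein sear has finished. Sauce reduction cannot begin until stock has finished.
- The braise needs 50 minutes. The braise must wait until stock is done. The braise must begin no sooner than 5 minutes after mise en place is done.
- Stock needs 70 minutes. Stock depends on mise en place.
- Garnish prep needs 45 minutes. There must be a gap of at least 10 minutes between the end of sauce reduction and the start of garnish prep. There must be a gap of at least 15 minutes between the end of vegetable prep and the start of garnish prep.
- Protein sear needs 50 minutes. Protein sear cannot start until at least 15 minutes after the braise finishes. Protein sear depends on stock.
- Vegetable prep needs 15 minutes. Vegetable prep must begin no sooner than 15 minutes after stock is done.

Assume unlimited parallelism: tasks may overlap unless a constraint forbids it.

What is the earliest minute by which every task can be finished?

Mise en place can start immediately at minute 0; it finishes at minute 50.
Sauce base cannot begin until mise en place (finishes minute 50). It runs from minute 50 to 50 + 60 = minute 110.
After mise en place (finishes minute 50), stock can start at minute 50 and finishes at minute 120.
Vegetable prep waits on stock (finishes minute 120, plus 15-minute gap → minute 135), so it starts at minute 135 and finishes at 135 + 15 = minute 150.
For the braise: stock (finishes minute 120); mise en place (finishes minute 50, plus 5-minute gap → minute 55). Taking the maximum gives a start of minute 120, and it finishes at 120 + 50 = minute 170.
Protein sear needs all of the braise (finishes minute 170, plus 15-minute gap → minute 185); stock (finishes minute 120). That puts its earliest start at minute 185; it finishes at 185 + 50 = minute 235.
Sauce reduction cannot start until protein sear (finishes minute 235); stock (finishes minute 120). The controlling bound is minute 235, so sauce reduction finishes at 235 + 55 = minute 290.
Garnish prep cannot start until sauce reduction (finishes minute 290, plus 10-minute gap → minute 300); vegetable prep (finishes minute 150, plus 15-minute gap → minute 165). The controlling bound is minute 300, so garnish prep finishes at 300 + 45 = minute 345.
All tasks are finished once the last one completes. Finish times: Mise en place at 50, Stock at 120, Sauce base at 110, The braise at 170, Protein sear at 235, Vegetable prep at 150, Sauce reduction at 290, Garnish prep at 345. The latest is minute 345.

345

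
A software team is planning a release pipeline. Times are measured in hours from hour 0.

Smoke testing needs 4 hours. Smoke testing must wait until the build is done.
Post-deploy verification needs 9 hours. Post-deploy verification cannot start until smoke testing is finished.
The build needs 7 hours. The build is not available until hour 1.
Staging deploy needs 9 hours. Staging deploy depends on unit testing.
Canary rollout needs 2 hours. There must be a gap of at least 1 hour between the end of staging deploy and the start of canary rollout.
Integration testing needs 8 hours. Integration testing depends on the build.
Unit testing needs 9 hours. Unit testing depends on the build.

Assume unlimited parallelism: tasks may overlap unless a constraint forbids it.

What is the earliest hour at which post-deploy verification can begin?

12

The build waits on its own release at hour 1, so it starts at hour 1 and finishes at 1 + 7 = hour 8.
Smoke testing waits on the build (finishes hour 8), so it starts at hour 8 and finishes at 8 + 4 = hour 12.
Post-deploy verification waits on smoke testing (finishes hour 12), so the earliest it can start is hour 12.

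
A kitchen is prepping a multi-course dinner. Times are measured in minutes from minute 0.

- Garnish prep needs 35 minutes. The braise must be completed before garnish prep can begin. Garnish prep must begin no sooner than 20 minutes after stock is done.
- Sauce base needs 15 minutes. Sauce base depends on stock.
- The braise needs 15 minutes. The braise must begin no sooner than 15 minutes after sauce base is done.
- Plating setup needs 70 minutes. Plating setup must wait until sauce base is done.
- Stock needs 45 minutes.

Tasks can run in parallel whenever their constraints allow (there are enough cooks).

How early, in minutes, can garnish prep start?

Stock has no prerequisites, so it starts at minute 0 and finishes at minute 45.
Sauce base cannot begin until stock (finishes minute 45). It runs from minute 45 to 45 + 15 = minute 60.
After sauce base (finishes minute 60, plus 15-minute gap → minute 75), the braise can start at minute 75 and finishes at minute 90.
Garnish prep waits on the braise (finishes minute 90); stock (finishes minute 45, plus 20-minute gap → minute 65). The latest of these is minute 90, which is the earliest garnish prep can start.

90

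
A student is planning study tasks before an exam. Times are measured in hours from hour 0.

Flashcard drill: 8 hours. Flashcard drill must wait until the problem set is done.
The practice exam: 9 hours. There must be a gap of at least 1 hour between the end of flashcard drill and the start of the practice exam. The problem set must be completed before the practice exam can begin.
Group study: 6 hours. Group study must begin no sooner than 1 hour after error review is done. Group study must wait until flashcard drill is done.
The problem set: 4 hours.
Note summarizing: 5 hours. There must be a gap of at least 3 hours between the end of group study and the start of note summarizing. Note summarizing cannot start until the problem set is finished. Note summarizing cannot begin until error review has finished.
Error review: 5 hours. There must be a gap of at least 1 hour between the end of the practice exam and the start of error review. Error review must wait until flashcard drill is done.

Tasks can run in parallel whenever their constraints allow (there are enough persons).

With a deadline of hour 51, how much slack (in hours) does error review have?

The problem set can start immediately at hour 0; it finishes at hour 4.
After the problem set (finishes hour 4), flashcard drill can start at hour 4 and finishes at hour 12.
The practice exam cannot start until flashcard drill (finishes hour 12, plus 1-hour gap → hour 13); the problem set (finishes hour 4). The controlling bound is hour 13, so the practice exam finishes at 13 + 9 = hour 22.
Error review cannot start until the practice exam (finishes hour 22, plus 1-hour gap → hour 23); flashcard drill (finishes hour 12). The controlling bound is hour 23, so error review finishes at 23 + 5 = hour 28.

Working backward from the deadline:
Note summarizing has no dependents, so it just needs to finish by hour 51. Starting by 51 − 5 = hour 46 achieves that.
Since note summarizing (must start by hour 46, minus 3-hour gap → hour 43) depends on it, group study must finish by hour 43. Backing off its 6-hour duration gives a latest start of hour 37.
For error review: group study (must start by hour 37, minus 1-hour gap → hour 36); note summarizing (must start by hour 46). The most restrictive is hour 36; with a 5-hour duration, error review must start by hour 31.
So error review can start as early as hour 23 and as late as hour 31, giving 31 − 23 = 8 hours of slack.

8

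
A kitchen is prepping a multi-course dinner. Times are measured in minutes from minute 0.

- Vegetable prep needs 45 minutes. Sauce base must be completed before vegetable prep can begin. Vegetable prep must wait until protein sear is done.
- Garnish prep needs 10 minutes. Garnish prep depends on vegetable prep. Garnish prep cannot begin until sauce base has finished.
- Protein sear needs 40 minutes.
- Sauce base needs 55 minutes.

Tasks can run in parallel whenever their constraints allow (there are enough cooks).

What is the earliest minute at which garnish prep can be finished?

110

Protein sear can start immediately at minute 0; it finishes at minute 40.
Nothing blocks sauce base, so it runs from minute 0 to minute 55.
Vegetable prep needs all of sauce base (finishes minute 55); protein sear (finishes minute 40). That puts its earliest start at minute 55; it finishes at 55 + 45 = minute 100.
For garnish prep: vegetable prep (finishes minute 100); sauce base (finishes minute 55). Taking the maximum gives a start of minute 100, and it finishes at 100 + 10 = minute 110.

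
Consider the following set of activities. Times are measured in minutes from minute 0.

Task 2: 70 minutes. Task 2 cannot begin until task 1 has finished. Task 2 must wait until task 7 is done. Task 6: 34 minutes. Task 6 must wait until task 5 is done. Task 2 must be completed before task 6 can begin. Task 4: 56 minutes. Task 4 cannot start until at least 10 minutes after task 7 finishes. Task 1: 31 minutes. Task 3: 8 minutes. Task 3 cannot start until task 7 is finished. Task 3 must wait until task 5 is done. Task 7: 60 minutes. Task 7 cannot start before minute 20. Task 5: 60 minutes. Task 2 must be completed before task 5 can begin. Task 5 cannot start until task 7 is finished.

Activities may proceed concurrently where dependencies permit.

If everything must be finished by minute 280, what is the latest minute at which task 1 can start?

Task 3 has no dependents, so it just needs to finish by minute 280. Starting by 280 − 8 = minute 272 achieves that.
Nothing follows task 6; the deadline of minute 280 is its only limit. It must start by 280 − 34 = minute 246.
Task 5 feeds task 3 (must start by minute 272); task 6 (must start by minute 246). Taking the minimum, task 5 must finish by minute 246 and start by 246 − 60 = minute 186.
Task 2 feeds task 5 (must start by minute 186); task 6 (must start by minute 246). Taking the minimum, task 2 must finish by minute 186 and start by 186 − 70 = minute 116.
Since task 2 (must start by minute 116) depends on it, task 1 must finish by minute 116. Backing off its 31-minute duration gives a latest start of minute 85.

85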